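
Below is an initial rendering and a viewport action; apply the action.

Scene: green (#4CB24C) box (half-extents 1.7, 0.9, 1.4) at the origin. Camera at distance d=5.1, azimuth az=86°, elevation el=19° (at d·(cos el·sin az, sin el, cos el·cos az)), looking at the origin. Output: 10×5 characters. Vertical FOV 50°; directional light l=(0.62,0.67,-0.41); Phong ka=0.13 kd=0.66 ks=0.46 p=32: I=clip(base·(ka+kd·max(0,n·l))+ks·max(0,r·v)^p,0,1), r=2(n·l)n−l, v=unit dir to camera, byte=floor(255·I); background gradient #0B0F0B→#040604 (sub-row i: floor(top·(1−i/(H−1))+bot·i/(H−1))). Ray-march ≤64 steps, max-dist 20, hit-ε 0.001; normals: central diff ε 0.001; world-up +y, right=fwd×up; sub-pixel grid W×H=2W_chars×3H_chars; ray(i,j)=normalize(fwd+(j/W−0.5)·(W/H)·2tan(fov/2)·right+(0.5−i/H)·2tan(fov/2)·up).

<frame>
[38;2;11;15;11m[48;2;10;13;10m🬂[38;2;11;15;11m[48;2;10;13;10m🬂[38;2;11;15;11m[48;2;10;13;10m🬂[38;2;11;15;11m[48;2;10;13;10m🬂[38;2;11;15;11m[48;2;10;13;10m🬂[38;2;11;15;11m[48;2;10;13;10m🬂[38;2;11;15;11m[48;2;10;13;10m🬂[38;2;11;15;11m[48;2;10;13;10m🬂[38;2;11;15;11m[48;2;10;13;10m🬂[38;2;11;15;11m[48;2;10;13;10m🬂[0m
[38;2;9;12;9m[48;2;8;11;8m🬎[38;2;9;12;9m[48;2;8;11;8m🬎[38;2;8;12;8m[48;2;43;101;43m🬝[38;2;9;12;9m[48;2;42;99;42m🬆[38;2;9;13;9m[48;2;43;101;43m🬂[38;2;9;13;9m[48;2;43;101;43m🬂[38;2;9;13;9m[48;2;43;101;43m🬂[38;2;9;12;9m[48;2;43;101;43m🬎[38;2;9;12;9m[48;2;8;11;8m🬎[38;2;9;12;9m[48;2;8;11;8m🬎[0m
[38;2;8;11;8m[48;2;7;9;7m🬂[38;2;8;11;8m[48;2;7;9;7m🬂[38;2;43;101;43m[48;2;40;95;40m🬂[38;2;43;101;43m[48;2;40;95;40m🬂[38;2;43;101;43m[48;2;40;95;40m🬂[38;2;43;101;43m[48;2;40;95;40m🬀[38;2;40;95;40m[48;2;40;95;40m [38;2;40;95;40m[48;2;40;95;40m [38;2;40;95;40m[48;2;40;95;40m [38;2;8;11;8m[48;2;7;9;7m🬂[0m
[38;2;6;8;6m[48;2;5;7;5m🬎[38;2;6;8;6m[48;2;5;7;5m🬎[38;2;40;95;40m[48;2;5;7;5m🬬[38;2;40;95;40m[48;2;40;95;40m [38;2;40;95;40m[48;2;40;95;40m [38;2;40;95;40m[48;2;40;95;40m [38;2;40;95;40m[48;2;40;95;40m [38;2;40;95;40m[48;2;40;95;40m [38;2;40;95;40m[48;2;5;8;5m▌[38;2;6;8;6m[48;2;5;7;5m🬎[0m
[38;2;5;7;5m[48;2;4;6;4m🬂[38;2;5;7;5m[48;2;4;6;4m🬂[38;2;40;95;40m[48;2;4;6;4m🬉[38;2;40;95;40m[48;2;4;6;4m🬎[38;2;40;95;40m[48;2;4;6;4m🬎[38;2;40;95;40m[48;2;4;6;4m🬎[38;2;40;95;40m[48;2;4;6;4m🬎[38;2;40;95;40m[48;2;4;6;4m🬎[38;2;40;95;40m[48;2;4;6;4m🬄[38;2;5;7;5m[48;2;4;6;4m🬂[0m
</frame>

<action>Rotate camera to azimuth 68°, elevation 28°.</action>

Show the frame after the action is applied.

<frame>
[38;2;11;15;11m[48;2;10;13;10m🬂[38;2;11;15;11m[48;2;10;13;10m🬂[38;2;11;15;11m[48;2;10;13;10m🬂[38;2;11;15;11m[48;2;10;13;10m🬂[38;2;11;15;11m[48;2;10;13;10m🬂[38;2;11;15;11m[48;2;10;13;10m🬂[38;2;11;15;11m[48;2;10;13;10m🬂[38;2;11;15;11m[48;2;10;13;10m🬂[38;2;11;15;11m[48;2;10;13;10m🬂[38;2;11;15;11m[48;2;10;13;10m🬂[0m
[38;2;9;12;9m[48;2;8;11;8m🬎[38;2;9;12;9m[48;2;8;11;8m🬎[38;2;43;101;43m[48;2;8;12;8m🬦[38;2;9;13;9m[48;2;43;101;43m🬂[38;2;9;13;9m[48;2;43;101;43m🬂[38;2;9;13;9m[48;2;43;101;43m🬂[38;2;9;13;9m[48;2;43;101;43m🬂[38;2;9;12;9m[48;2;43;101;43m🬎[38;2;9;12;9m[48;2;8;11;8m🬎[38;2;9;12;9m[48;2;8;11;8m🬎[0m
[38;2;8;11;8m[48;2;7;9;7m🬂[38;2;8;11;8m[48;2;7;9;7m🬂[38;2;8;11;8m[48;2;7;9;7m🬂[38;2;43;101;43m[48;2;9;23;9m🬬[38;2;43;101;43m[48;2;43;101;43m [38;2;43;101;43m[48;2;40;95;40m🬎[38;2;43;101;43m[48;2;40;95;40m🬎[38;2;43;101;43m[48;2;40;95;40m🬆[38;2;43;101;43m[48;2;40;95;40m🬂[38;2;40;95;40m[48;2;7;10;7m🬃[0m
[38;2;6;8;6m[48;2;5;7;5m🬎[38;2;6;8;6m[48;2;5;7;5m🬎[38;2;6;8;6m[48;2;5;7;5m🬎[38;2;40;95;40m[48;2;7;17;7m▐[38;2;40;95;40m[48;2;40;95;40m [38;2;40;95;40m[48;2;40;95;40m [38;2;40;95;40m[48;2;40;95;40m [38;2;40;95;40m[48;2;40;95;40m [38;2;40;95;40m[48;2;40;95;40m [38;2;6;8;6m[48;2;5;7;5m🬎[0m
[38;2;5;7;5m[48;2;4;6;4m🬂[38;2;5;7;5m[48;2;4;6;4m🬂[38;2;5;7;5m[48;2;4;6;4m🬂[38;2;40;95;40m[48;2;4;6;4m▐[38;2;40;95;40m[48;2;40;95;40m [38;2;40;95;40m[48;2;4;6;4m🬝[38;2;40;95;40m[48;2;4;6;4m🬎[38;2;40;95;40m[48;2;4;6;4m🬂[38;2;40;95;40m[48;2;4;6;4m🬀[38;2;5;7;5m[48;2;4;6;4m🬂[0m
</frame>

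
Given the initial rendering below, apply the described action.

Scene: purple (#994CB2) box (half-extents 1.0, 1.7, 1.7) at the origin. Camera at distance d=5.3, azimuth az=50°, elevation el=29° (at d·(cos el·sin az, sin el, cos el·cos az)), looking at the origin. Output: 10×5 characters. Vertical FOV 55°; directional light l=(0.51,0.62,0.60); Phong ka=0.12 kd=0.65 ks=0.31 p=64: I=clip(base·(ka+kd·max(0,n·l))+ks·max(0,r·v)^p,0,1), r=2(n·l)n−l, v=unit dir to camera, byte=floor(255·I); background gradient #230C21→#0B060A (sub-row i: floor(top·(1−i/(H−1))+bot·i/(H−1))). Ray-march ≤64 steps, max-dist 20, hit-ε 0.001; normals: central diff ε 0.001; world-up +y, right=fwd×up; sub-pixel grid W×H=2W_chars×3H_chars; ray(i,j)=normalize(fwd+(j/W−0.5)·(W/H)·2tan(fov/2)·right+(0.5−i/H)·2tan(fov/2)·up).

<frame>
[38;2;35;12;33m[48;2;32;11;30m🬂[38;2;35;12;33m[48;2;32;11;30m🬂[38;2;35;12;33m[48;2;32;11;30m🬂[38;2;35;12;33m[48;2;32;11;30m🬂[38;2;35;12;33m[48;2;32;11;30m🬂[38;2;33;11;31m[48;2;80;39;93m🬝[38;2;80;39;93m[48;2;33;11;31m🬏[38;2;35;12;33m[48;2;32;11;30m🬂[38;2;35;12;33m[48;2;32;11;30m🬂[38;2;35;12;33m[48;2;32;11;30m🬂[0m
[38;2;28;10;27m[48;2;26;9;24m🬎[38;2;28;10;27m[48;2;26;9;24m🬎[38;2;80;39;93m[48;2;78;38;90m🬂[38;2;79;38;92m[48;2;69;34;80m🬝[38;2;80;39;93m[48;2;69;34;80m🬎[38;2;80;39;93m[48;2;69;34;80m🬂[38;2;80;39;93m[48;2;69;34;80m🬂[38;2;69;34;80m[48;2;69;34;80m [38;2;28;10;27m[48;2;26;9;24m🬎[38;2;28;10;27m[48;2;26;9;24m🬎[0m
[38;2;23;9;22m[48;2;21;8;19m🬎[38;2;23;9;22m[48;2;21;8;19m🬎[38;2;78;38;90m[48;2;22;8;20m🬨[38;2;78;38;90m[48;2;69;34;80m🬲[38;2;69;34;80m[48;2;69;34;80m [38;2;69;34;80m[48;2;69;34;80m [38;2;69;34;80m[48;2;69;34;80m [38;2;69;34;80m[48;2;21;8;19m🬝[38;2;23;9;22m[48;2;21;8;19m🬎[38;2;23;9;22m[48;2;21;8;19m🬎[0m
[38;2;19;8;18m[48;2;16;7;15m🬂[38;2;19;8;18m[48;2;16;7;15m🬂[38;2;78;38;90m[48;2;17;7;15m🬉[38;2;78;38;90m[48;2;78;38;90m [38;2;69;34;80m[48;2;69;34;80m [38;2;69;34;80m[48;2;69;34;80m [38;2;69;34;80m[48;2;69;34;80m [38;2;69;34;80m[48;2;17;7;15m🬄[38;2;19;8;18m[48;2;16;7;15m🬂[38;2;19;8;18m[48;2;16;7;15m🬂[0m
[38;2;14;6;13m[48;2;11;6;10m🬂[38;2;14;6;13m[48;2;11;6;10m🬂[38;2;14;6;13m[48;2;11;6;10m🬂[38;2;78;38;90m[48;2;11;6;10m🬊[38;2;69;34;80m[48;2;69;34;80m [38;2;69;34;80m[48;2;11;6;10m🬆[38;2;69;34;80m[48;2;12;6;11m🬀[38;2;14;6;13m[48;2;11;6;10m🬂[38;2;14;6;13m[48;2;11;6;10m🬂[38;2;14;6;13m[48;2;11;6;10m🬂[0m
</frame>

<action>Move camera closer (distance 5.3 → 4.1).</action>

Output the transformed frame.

<frame>
[38;2;33;11;31m[48;2;78;38;90m🬝[38;2;34;11;32m[48;2;78;38;90m🬎[38;2;34;11;32m[48;2;80;39;93m🬆[38;2;35;12;33m[48;2;80;39;93m🬂[38;2;35;12;33m[48;2;74;36;86m🬂[38;2;35;12;33m[48;2;74;36;86m🬂[38;2;35;12;33m[48;2;74;36;86m🬂[38;2;35;12;33m[48;2;74;36;86m🬂[38;2;35;12;33m[48;2;71;35;83m🬂[38;2;35;12;33m[48;2;32;11;30m🬂[0m
[38;2;28;10;27m[48;2;26;9;24m🬎[38;2;78;38;90m[48;2;78;38;90m [38;2;78;38;90m[48;2;69;34;80m▌[38;2;69;34;80m[48;2;69;34;80m [38;2;69;34;80m[48;2;69;34;80m [38;2;69;34;80m[48;2;69;34;80m [38;2;69;34;80m[48;2;69;34;80m [38;2;69;34;80m[48;2;69;34;80m [38;2;69;34;80m[48;2;26;9;24m🬝[38;2;28;10;27m[48;2;26;9;24m🬎[0m
[38;2;23;9;22m[48;2;21;8;19m🬎[38;2;78;38;90m[48;2;22;8;21m▐[38;2;78;38;90m[48;2;69;34;80m🬺[38;2;69;34;80m[48;2;69;34;80m [38;2;69;34;80m[48;2;69;34;80m [38;2;69;34;80m[48;2;69;34;80m [38;2;69;34;80m[48;2;69;34;80m [38;2;69;34;80m[48;2;69;34;80m [38;2;69;34;80m[48;2;22;8;21m▌[38;2;23;9;22m[48;2;21;8;19m🬎[0m
[38;2;19;8;18m[48;2;16;7;15m🬂[38;2;78;38;90m[48;2;17;7;15m🬁[38;2;78;38;90m[48;2;78;38;90m [38;2;69;34;80m[48;2;69;34;80m [38;2;69;34;80m[48;2;69;34;80m [38;2;69;34;80m[48;2;69;34;80m [38;2;69;34;80m[48;2;69;34;80m [38;2;69;34;80m[48;2;69;34;80m [38;2;19;8;18m[48;2;16;7;15m🬂[38;2;19;8;18m[48;2;16;7;15m🬂[0m
[38;2;14;6;13m[48;2;11;6;10m🬂[38;2;14;6;13m[48;2;11;6;10m🬂[38;2;78;38;90m[48;2;11;6;10m🬨[38;2;78;38;90m[48;2;69;34;80m▌[38;2;69;34;80m[48;2;69;34;80m [38;2;69;34;80m[48;2;69;34;80m [38;2;69;34;80m[48;2;11;6;10m🬎[38;2;69;34;80m[48;2;12;6;11m🬀[38;2;14;6;13m[48;2;11;6;10m🬂[38;2;14;6;13m[48;2;11;6;10m🬂[0m
</frame>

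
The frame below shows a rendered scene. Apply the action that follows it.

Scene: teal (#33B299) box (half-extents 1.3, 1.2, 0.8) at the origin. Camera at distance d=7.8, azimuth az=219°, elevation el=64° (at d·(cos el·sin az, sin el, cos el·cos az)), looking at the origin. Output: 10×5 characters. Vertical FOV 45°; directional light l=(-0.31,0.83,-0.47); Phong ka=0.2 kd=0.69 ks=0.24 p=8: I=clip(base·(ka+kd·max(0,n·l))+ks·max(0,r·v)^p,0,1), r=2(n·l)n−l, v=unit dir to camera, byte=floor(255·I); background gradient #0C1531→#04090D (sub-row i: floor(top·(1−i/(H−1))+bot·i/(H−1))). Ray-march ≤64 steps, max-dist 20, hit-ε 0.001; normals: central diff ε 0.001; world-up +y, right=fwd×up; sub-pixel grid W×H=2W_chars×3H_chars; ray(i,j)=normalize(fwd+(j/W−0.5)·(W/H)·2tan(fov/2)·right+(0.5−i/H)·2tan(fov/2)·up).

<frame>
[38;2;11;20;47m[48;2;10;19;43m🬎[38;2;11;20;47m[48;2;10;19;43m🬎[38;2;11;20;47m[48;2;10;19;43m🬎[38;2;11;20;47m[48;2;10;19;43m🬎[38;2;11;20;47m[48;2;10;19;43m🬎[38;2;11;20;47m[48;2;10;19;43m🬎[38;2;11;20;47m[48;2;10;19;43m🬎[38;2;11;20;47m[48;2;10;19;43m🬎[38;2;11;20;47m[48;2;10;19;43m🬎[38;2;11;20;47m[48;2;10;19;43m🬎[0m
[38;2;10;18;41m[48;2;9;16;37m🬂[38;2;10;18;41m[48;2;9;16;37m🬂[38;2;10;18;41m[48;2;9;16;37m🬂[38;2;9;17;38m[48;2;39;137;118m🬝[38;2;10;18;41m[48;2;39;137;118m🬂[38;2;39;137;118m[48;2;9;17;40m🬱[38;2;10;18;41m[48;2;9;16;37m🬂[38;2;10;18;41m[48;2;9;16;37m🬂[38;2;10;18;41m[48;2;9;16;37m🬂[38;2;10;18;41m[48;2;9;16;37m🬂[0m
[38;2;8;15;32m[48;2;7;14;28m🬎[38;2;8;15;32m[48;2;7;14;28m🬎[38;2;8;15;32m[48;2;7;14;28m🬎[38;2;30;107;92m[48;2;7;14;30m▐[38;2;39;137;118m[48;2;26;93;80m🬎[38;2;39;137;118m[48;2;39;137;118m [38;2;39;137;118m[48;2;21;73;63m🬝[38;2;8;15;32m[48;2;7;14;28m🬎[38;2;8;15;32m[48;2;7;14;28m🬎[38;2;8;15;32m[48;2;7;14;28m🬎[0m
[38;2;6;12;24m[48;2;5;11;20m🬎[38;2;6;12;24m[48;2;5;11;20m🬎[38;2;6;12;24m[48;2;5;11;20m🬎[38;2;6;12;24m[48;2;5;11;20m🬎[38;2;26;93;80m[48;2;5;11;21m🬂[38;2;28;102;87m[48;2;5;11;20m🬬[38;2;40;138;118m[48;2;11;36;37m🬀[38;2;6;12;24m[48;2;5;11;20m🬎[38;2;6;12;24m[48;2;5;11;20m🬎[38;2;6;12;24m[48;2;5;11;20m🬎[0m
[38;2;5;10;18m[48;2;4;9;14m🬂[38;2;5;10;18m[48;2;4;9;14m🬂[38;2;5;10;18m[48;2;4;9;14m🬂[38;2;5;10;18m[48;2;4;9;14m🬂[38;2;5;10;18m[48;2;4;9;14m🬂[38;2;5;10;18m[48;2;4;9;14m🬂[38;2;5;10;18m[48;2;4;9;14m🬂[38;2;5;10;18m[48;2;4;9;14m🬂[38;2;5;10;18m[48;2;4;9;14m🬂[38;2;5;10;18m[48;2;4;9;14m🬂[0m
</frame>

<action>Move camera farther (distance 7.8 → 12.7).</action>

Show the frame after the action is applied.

<frame>
[38;2;11;20;47m[48;2;10;19;43m🬎[38;2;11;20;47m[48;2;10;19;43m🬎[38;2;11;20;47m[48;2;10;19;43m🬎[38;2;11;20;47m[48;2;10;19;43m🬎[38;2;11;20;47m[48;2;10;19;43m🬎[38;2;11;20;47m[48;2;10;19;43m🬎[38;2;11;20;47m[48;2;10;19;43m🬎[38;2;11;20;47m[48;2;10;19;43m🬎[38;2;11;20;47m[48;2;10;19;43m🬎[38;2;11;20;47m[48;2;10;19;43m🬎[0m
[38;2;10;18;41m[48;2;9;16;37m🬂[38;2;10;18;41m[48;2;9;16;37m🬂[38;2;10;18;41m[48;2;9;16;37m🬂[38;2;10;18;41m[48;2;9;16;37m🬂[38;2;10;18;41m[48;2;9;16;37m🬂[38;2;10;18;41m[48;2;9;16;37m🬂[38;2;10;18;41m[48;2;9;16;37m🬂[38;2;10;18;41m[48;2;9;16;37m🬂[38;2;10;18;41m[48;2;9;16;37m🬂[38;2;10;18;41m[48;2;9;16;37m🬂[0m
[38;2;8;15;32m[48;2;7;14;28m🬎[38;2;8;15;32m[48;2;7;14;28m🬎[38;2;8;15;32m[48;2;7;14;28m🬎[38;2;8;15;32m[48;2;7;14;28m🬎[38;2;32;115;99m[48;2;7;14;30m🬫[38;2;39;137;118m[48;2;8;15;33m🬺[38;2;39;137;118m[48;2;10;26;37m🬃[38;2;8;15;32m[48;2;7;14;28m🬎[38;2;8;15;32m[48;2;7;14;28m🬎[38;2;8;15;32m[48;2;7;14;28m🬎[0m
[38;2;6;12;24m[48;2;5;11;20m🬎[38;2;6;12;24m[48;2;5;11;20m🬎[38;2;6;12;24m[48;2;5;11;20m🬎[38;2;6;12;24m[48;2;5;11;20m🬎[38;2;6;12;24m[48;2;5;11;20m🬎[38;2;23;83;71m[48;2;5;11;21m🬂[38;2;6;12;24m[48;2;5;11;20m🬎[38;2;6;12;24m[48;2;5;11;20m🬎[38;2;6;12;24m[48;2;5;11;20m🬎[38;2;6;12;24m[48;2;5;11;20m🬎[0m
[38;2;5;10;18m[48;2;4;9;14m🬂[38;2;5;10;18m[48;2;4;9;14m🬂[38;2;5;10;18m[48;2;4;9;14m🬂[38;2;5;10;18m[48;2;4;9;14m🬂[38;2;5;10;18m[48;2;4;9;14m🬂[38;2;5;10;18m[48;2;4;9;14m🬂[38;2;5;10;18m[48;2;4;9;14m🬂[38;2;5;10;18m[48;2;4;9;14m🬂[38;2;5;10;18m[48;2;4;9;14m🬂[38;2;5;10;18m[48;2;4;9;14m🬂[0m
</frame>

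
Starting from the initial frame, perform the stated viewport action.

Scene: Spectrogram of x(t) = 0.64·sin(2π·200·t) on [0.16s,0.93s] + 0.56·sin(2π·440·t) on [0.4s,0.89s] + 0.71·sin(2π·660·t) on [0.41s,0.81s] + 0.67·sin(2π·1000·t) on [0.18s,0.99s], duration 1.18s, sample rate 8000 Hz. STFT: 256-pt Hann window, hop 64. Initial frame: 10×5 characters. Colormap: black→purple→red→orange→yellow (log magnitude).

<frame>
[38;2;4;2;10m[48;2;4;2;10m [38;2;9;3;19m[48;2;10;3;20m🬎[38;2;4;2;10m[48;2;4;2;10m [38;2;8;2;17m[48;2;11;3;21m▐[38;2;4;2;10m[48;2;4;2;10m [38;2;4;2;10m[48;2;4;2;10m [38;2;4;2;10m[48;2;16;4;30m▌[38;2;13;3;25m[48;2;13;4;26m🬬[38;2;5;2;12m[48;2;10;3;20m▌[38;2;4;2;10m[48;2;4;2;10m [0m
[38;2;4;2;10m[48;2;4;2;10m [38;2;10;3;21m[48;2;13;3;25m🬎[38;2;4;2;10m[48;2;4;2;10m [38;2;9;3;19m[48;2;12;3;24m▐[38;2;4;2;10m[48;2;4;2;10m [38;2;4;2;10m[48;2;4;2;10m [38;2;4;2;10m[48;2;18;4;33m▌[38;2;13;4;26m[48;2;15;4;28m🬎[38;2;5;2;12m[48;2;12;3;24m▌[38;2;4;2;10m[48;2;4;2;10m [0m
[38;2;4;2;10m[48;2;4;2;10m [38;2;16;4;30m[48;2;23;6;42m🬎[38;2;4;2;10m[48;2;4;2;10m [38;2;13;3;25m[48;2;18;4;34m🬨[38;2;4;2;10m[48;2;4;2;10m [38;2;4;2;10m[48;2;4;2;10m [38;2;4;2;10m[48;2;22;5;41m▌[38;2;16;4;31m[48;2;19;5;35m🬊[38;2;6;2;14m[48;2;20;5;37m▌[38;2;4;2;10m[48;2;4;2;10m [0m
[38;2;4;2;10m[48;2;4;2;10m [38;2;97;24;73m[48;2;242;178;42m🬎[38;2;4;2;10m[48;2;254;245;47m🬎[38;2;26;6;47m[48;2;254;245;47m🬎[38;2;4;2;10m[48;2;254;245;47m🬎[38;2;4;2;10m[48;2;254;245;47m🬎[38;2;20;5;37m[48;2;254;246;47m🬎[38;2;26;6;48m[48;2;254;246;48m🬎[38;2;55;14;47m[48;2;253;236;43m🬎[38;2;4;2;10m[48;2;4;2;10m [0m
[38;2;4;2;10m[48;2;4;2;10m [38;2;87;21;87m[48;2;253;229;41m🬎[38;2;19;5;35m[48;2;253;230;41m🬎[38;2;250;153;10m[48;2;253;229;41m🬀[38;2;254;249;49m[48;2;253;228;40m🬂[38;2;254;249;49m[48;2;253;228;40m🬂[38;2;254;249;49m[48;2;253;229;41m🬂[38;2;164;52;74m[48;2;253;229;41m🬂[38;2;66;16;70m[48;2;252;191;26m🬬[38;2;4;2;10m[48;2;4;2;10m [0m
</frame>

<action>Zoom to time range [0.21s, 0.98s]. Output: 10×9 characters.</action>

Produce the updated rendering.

<frame>
[38;2;4;2;10m[48;2;4;2;10m [38;2;4;2;10m[48;2;4;2;10m [38;2;8;3;18m[48;2;10;3;21m▌[38;2;4;2;10m[48;2;4;2;10m [38;2;4;2;10m[48;2;4;2;10m [38;2;4;2;10m[48;2;4;2;10m [38;2;4;2;10m[48;2;4;2;10m [38;2;4;2;10m[48;2;10;3;20m▌[38;2;4;2;10m[48;2;16;4;30m▐[38;2;13;3;25m[48;2;5;2;12m▌[0m
[38;2;4;2;10m[48;2;4;2;10m [38;2;4;2;10m[48;2;4;2;10m [38;2;9;3;19m[48;2;11;3;21m▌[38;2;4;2;10m[48;2;4;2;10m [38;2;4;2;10m[48;2;4;2;10m [38;2;4;2;10m[48;2;4;2;10m [38;2;4;2;10m[48;2;4;2;10m [38;2;4;2;10m[48;2;10;3;21m▌[38;2;4;2;10m[48;2;16;4;31m▐[38;2;5;2;12m[48;2;13;3;25m▐[0m
[38;2;4;2;10m[48;2;4;2;10m [38;2;4;2;10m[48;2;4;2;10m [38;2;9;3;20m[48;2;11;3;23m▌[38;2;4;2;10m[48;2;4;2;10m [38;2;4;2;10m[48;2;4;2;10m [38;2;4;2;10m[48;2;4;2;10m [38;2;4;2;10m[48;2;4;2;10m [38;2;4;2;10m[48;2;11;3;21m▌[38;2;4;2;10m[48;2;17;4;33m▐[38;2;5;2;12m[48;2;14;4;26m▐[0m
[38;2;4;2;10m[48;2;4;2;10m [38;2;4;2;10m[48;2;4;2;10m [38;2;11;3;22m[48;2;13;4;26m🬕[38;2;4;2;10m[48;2;4;2;10m [38;2;4;2;10m[48;2;4;2;10m [38;2;4;2;10m[48;2;4;2;10m [38;2;4;2;10m[48;2;4;2;10m [38;2;4;2;10m[48;2;11;3;23m▌[38;2;4;2;10m[48;2;19;5;36m▐[38;2;5;2;12m[48;2;15;4;29m▐[0m
[38;2;4;2;10m[48;2;4;2;10m [38;2;4;2;10m[48;2;4;2;10m [38;2;13;3;26m[48;2;16;4;30m🬆[38;2;4;2;10m[48;2;4;2;10m [38;2;4;2;10m[48;2;4;2;10m [38;2;4;2;10m[48;2;4;2;10m [38;2;4;2;10m[48;2;4;2;10m [38;2;4;2;10m[48;2;14;3;26m▌[38;2;4;2;10m[48;2;22;5;41m▐[38;2;6;2;13m[48;2;17;4;32m▐[0m
[38;2;4;2;10m[48;2;4;2;10m [38;2;4;2;10m[48;2;4;2;10m [38;2;17;4;32m[48;2;22;5;41m🬆[38;2;4;2;10m[48;2;4;2;10m [38;2;4;2;10m[48;2;4;2;10m [38;2;4;2;10m[48;2;4;2;10m [38;2;4;2;10m[48;2;4;2;10m [38;2;4;2;10m[48;2;17;4;32m▌[38;2;4;2;10m[48;2;28;6;51m▐[38;2;7;2;16m[48;2;21;5;38m▐[0m
[38;2;5;2;12m[48;2;254;245;47m🬎[38;2;5;2;12m[48;2;254;245;47m🬎[38;2;31;7;56m[48;2;254;245;47m🬎[38;2;5;2;12m[48;2;254;245;47m🬎[38;2;5;2;12m[48;2;254;245;47m🬎[38;2;5;2;12m[48;2;254;245;47m🬎[38;2;5;2;12m[48;2;254;245;47m🬎[38;2;14;3;28m[48;2;254;245;47m🬎[38;2;22;5;41m[48;2;254;246;47m🬎[38;2;19;4;35m[48;2;254;245;47m🬎[0m
[38;2;4;2;10m[48;2;5;2;11m🬎[38;2;4;2;10m[48;2;5;2;11m🬎[38;2;164;41;82m[48;2;251;191;26m🬆[38;2;16;4;30m[48;2;252;209;33m🬂[38;2;16;4;30m[48;2;252;209;33m🬂[38;2;16;4;30m[48;2;252;209;33m🬂[38;2;16;4;30m[48;2;252;209;33m🬂[38;2;67;17;57m[48;2;252;209;33m🬂[38;2;4;2;12m[48;2;234;144;35m🬉[38;2;42;10;61m[48;2;251;175;19m🬬[0m
[38;2;29;6;51m[48;2;253;230;41m🬰[38;2;28;6;51m[48;2;253;230;41m🬰[38;2;253;216;35m[48;2;72;17;88m🬎[38;2;253;228;40m[48;2;41;9;71m🬎[38;2;253;228;40m[48;2;41;9;71m🬎[38;2;253;228;40m[48;2;41;9;71m🬎[38;2;253;228;40m[48;2;41;9;71m🬎[38;2;253;228;40m[48;2;41;9;71m🬎[38;2;253;229;41m[48;2;46;10;79m🬎[38;2;253;223;39m[48;2;132;40;78m🬌[0m
</frame>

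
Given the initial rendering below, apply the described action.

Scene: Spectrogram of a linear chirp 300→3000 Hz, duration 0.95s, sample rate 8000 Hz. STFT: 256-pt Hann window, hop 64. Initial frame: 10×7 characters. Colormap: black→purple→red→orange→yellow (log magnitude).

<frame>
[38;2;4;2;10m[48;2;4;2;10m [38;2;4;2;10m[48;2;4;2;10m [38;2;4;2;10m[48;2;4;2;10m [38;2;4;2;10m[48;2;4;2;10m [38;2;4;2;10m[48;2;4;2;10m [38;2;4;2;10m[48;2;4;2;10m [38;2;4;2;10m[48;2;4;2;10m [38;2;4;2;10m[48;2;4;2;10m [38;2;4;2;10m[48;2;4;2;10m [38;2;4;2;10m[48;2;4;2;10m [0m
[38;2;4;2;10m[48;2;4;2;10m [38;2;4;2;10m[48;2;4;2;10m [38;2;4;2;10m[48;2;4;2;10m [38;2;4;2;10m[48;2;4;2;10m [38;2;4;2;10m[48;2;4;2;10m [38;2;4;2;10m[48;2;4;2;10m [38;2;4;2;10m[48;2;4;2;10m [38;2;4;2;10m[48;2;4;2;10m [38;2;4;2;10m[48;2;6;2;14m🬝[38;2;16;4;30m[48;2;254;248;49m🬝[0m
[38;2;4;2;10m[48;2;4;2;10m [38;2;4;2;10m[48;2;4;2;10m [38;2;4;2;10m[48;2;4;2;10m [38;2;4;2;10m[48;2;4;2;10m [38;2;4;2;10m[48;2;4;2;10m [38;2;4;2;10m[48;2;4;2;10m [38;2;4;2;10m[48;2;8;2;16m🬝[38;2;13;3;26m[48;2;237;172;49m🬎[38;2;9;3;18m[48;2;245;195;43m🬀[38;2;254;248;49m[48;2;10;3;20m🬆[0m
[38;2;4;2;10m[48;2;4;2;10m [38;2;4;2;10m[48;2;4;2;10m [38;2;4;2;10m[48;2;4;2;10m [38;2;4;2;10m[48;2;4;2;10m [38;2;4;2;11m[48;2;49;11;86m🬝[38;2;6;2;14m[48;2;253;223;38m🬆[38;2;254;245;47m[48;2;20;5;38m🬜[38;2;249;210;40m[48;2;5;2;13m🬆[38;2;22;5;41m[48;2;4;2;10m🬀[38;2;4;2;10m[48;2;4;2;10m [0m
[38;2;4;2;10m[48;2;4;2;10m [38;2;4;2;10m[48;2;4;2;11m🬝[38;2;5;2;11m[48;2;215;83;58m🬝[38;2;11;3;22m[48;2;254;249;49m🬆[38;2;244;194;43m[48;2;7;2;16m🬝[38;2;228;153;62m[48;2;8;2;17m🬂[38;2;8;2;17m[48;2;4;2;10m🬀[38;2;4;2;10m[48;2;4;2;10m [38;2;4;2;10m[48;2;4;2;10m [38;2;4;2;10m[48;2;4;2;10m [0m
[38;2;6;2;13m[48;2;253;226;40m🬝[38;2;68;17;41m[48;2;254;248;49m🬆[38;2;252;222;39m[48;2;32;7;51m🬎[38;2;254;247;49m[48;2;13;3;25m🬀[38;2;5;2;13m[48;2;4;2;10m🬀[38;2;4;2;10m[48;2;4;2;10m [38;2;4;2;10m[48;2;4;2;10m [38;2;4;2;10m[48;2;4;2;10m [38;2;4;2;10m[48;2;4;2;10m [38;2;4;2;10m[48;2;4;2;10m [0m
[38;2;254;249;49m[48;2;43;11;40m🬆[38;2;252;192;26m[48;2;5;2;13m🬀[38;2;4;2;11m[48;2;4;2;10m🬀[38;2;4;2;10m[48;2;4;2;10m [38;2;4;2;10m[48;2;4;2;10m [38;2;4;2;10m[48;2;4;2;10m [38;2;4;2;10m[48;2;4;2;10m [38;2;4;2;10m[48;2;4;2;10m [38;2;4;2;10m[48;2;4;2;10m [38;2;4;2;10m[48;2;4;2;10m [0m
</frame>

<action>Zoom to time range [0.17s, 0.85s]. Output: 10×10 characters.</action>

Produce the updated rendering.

<frame>
[38;2;4;2;10m[48;2;4;2;10m [38;2;4;2;10m[48;2;4;2;10m [38;2;4;2;10m[48;2;4;2;10m [38;2;4;2;10m[48;2;4;2;10m [38;2;4;2;10m[48;2;4;2;10m [38;2;4;2;10m[48;2;4;2;10m [38;2;4;2;10m[48;2;4;2;10m [38;2;4;2;10m[48;2;4;2;10m [38;2;4;2;10m[48;2;4;2;10m [38;2;4;2;10m[48;2;4;2;10m [0m
[38;2;4;2;10m[48;2;4;2;10m [38;2;4;2;10m[48;2;4;2;10m [38;2;4;2;10m[48;2;4;2;10m [38;2;4;2;10m[48;2;4;2;10m [38;2;4;2;10m[48;2;4;2;10m [38;2;4;2;10m[48;2;4;2;10m [38;2;4;2;10m[48;2;4;2;10m [38;2;4;2;10m[48;2;4;2;10m [38;2;4;2;10m[48;2;4;2;10m [38;2;4;2;10m[48;2;4;2;10m [0m
[38;2;4;2;10m[48;2;4;2;10m [38;2;4;2;10m[48;2;4;2;10m [38;2;4;2;10m[48;2;4;2;10m [38;2;4;2;10m[48;2;4;2;10m [38;2;4;2;10m[48;2;4;2;10m [38;2;4;2;10m[48;2;4;2;10m [38;2;4;2;10m[48;2;4;2;10m [38;2;4;2;10m[48;2;4;2;10m [38;2;4;2;10m[48;2;4;2;10m [38;2;4;2;10m[48;2;12;3;24m🬝[0m
[38;2;4;2;10m[48;2;4;2;10m [38;2;4;2;10m[48;2;4;2;10m [38;2;4;2;10m[48;2;4;2;10m [38;2;4;2;10m[48;2;4;2;10m [38;2;4;2;10m[48;2;4;2;10m [38;2;4;2;10m[48;2;4;2;10m [38;2;4;2;10m[48;2;4;2;11m🬝[38;2;4;2;11m[48;2;18;4;33m🬝[38;2;11;3;22m[48;2;240;177;45m🬎[38;2;13;3;25m[48;2;252;216;36m🬀[0m
[38;2;4;2;10m[48;2;4;2;10m [38;2;4;2;10m[48;2;4;2;10m [38;2;4;2;10m[48;2;4;2;10m [38;2;4;2;10m[48;2;4;2;10m [38;2;4;2;10m[48;2;4;2;11m🬝[38;2;5;2;11m[48;2;47;11;82m🬝[38;2;44;11;34m[48;2;254;245;47m🬎[38;2;120;33;71m[48;2;253;242;46m🬟[38;2;253;229;41m[48;2;14;3;26m🬆[38;2;78;19;88m[48;2;5;2;13m🬀[0m
[38;2;4;2;10m[48;2;4;2;10m [38;2;4;2;10m[48;2;4;2;10m [38;2;4;2;10m[48;2;5;2;12m🬝[38;2;5;2;12m[48;2;72;17;88m🬝[38;2;13;3;26m[48;2;253;227;40m🬆[38;2;253;243;46m[48;2;119;31;74m🬜[38;2;252;203;30m[48;2;46;12;33m🬂[38;2;22;5;41m[48;2;4;2;11m🬀[38;2;4;2;11m[48;2;4;2;10m🬀[38;2;4;2;10m[48;2;4;2;10m [0m
[38;2;4;2;10m[48;2;6;2;14m🬝[38;2;9;2;18m[48;2;237;127;26m🬝[38;2;51;12;52m[48;2;254;248;48m🬆[38;2;245;199;45m[48;2;13;4;26m🬝[38;2;241;179;43m[48;2;11;3;23m🬂[38;2;18;5;34m[48;2;4;2;11m🬀[38;2;4;2;11m[48;2;4;2;10m🬀[38;2;4;2;10m[48;2;4;2;10m [38;2;4;2;10m[48;2;4;2;10m [38;2;4;2;10m[48;2;4;2;10m [0m
[38;2;26;6;47m[48;2;253;225;39m🬂[38;2;253;226;39m[48;2;27;6;48m🬎[38;2;254;248;49m[48;2;18;5;33m🬀[38;2;8;2;16m[48;2;4;2;10m🬀[38;2;4;2;10m[48;2;4;2;10m [38;2;4;2;10m[48;2;4;2;10m [38;2;4;2;10m[48;2;4;2;10m [38;2;4;2;10m[48;2;4;2;10m [38;2;4;2;10m[48;2;4;2;10m [38;2;4;2;10m[48;2;4;2;10m [0m
[38;2;242;136;20m[48;2;9;2;19m🬀[38;2;6;2;14m[48;2;4;2;10m🬀[38;2;4;2;10m[48;2;4;2;10m [38;2;4;2;10m[48;2;4;2;10m [38;2;4;2;10m[48;2;4;2;10m [38;2;4;2;10m[48;2;4;2;10m [38;2;4;2;10m[48;2;4;2;10m [38;2;4;2;10m[48;2;4;2;10m [38;2;4;2;10m[48;2;4;2;10m [38;2;4;2;10m[48;2;4;2;10m [0m
[38;2;4;2;10m[48;2;4;2;10m [38;2;4;2;10m[48;2;4;2;10m [38;2;4;2;10m[48;2;4;2;10m [38;2;4;2;10m[48;2;4;2;10m [38;2;4;2;10m[48;2;4;2;10m [38;2;4;2;10m[48;2;4;2;10m [38;2;4;2;10m[48;2;4;2;10m [38;2;4;2;10m[48;2;4;2;10m [38;2;4;2;10m[48;2;4;2;10m [38;2;4;2;10m[48;2;4;2;10m [0m
</frame>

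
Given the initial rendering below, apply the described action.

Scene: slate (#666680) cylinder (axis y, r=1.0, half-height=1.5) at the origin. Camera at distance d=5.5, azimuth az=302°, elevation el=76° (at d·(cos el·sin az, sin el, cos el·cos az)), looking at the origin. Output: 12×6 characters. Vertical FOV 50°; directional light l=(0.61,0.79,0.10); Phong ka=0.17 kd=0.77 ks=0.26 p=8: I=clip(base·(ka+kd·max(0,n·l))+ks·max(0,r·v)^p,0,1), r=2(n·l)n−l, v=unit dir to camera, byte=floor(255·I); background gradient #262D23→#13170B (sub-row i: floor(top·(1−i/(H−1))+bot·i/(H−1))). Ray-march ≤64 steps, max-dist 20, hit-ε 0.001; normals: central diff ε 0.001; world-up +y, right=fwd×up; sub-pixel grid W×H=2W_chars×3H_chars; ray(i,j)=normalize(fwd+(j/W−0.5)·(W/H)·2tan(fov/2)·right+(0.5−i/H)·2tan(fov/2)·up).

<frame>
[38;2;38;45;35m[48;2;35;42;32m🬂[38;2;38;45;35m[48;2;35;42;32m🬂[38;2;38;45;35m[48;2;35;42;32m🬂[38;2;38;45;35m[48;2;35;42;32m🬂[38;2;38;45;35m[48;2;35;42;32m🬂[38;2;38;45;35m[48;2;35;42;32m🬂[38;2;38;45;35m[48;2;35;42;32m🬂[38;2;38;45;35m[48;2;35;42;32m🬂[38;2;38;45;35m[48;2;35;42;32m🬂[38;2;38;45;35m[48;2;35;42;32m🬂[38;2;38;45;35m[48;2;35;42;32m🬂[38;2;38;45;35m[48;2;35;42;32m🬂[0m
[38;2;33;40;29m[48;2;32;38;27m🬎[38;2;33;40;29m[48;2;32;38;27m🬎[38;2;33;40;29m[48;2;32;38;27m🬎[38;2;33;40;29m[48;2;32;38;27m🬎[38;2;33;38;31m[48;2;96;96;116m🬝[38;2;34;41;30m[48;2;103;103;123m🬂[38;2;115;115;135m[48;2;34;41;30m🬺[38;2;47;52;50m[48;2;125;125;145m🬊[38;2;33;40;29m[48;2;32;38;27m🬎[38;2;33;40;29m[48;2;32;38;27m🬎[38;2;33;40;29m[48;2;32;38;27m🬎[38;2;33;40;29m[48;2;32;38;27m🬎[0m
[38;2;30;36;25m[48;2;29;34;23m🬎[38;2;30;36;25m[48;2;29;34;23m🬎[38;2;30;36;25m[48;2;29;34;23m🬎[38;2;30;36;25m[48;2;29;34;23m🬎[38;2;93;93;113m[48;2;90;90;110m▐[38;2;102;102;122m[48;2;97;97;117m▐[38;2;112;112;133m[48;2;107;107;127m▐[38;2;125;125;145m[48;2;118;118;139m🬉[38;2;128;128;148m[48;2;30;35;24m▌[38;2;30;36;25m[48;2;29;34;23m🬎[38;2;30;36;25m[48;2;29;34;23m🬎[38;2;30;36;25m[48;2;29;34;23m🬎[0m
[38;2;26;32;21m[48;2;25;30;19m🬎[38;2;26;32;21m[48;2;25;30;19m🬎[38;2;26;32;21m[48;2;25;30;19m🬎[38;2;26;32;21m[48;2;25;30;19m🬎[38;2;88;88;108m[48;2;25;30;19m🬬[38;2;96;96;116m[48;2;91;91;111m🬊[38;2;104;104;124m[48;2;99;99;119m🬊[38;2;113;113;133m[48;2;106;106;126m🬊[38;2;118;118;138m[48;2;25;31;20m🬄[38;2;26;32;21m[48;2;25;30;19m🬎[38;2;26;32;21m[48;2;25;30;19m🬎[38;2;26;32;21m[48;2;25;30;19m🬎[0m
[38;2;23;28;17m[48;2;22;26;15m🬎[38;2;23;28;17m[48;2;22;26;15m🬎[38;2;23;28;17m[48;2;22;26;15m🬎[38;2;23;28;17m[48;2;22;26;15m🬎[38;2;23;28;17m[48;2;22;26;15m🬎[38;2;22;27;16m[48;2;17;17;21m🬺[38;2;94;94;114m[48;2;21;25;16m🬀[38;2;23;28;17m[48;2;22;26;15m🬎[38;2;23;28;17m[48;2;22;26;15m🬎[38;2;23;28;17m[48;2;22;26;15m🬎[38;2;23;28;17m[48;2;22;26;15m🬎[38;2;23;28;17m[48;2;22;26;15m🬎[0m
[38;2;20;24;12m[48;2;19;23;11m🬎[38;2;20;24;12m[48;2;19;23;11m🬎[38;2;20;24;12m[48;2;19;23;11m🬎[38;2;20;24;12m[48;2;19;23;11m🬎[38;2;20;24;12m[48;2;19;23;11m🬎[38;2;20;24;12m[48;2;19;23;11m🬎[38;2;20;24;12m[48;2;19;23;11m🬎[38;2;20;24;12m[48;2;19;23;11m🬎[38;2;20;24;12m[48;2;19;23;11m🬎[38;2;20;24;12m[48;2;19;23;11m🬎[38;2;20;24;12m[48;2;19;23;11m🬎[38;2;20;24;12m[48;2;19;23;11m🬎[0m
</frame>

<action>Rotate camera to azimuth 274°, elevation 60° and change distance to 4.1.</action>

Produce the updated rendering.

<frame>
[38;2;38;45;35m[48;2;35;42;32m🬂[38;2;38;45;35m[48;2;35;42;32m🬂[38;2;38;45;35m[48;2;35;42;32m🬂[38;2;36;43;33m[48;2;109;109;130m🬝[38;2;38;45;35m[48;2;114;114;135m🬂[38;2;117;117;138m[48;2;124;124;144m🬆[38;2;123;123;144m[48;2;130;130;150m🬆[38;2;38;45;35m[48;2;130;130;151m🬁[38;2;37;44;34m[48;2;132;132;152m🬊[38;2;38;45;35m[48;2;35;42;32m🬂[38;2;38;45;35m[48;2;35;42;32m🬂[38;2;38;45;35m[48;2;35;42;32m🬂[0m
[38;2;33;40;29m[48;2;32;38;27m🬎[38;2;33;40;29m[48;2;32;38;27m🬎[38;2;33;39;29m[48;2;17;17;21m🬝[38;2;108;108;128m[48;2;112;112;133m▌[38;2;118;118;138m[48;2;124;124;144m▌[38;2;129;129;149m[48;2;135;135;155m🬕[38;2;136;136;156m[48;2;141;141;161m🬆[38;2;140;140;160m[48;2;144;144;164m🬆[38;2;138;138;158m[48;2;142;142;163m🬊[38;2;33;37;33m[48;2;136;136;157m▐[38;2;33;40;29m[48;2;32;38;27m🬎[38;2;33;40;29m[48;2;32;38;27m🬎[0m
[38;2;30;36;25m[48;2;29;34;23m🬎[38;2;30;36;25m[48;2;29;34;23m🬎[38;2;30;36;25m[48;2;29;34;23m🬎[38;2;112;112;132m[48;2;29;34;23m🬬[38;2;126;126;146m[48;2;120;120;140m▐[38;2;136;136;156m[48;2;131;131;151m▐[38;2;143;143;164m[48;2;140;140;161m▐[38;2;146;146;166m[48;2;145;145;165m🬎[38;2;145;145;165m[48;2;142;142;163m🬕[38;2;140;140;160m[48;2;29;35;24m🬄[38;2;30;36;25m[48;2;29;34;23m🬎[38;2;30;36;25m[48;2;29;34;23m🬎[0m
[38;2;26;32;21m[48;2;25;30;19m🬎[38;2;26;32;21m[48;2;25;30;19m🬎[38;2;26;32;21m[48;2;25;30;19m🬎[38;2;25;31;20m[48;2;17;17;21m🬺[38;2;120;120;141m[48;2;17;17;21m🬂[38;2;131;131;151m[48;2;17;17;21m🬂[38;2;139;139;159m[48;2;17;17;21m🬂[38;2;142;142;162m[48;2;17;17;21m🬂[38;2;142;142;162m[48;2;20;22;20m🬀[38;2;26;32;21m[48;2;25;30;19m🬎[38;2;26;32;21m[48;2;25;30;19m🬎[38;2;26;32;21m[48;2;25;30;19m🬎[0m
[38;2;23;28;17m[48;2;22;26;15m🬎[38;2;23;28;17m[48;2;22;26;15m🬎[38;2;23;28;17m[48;2;22;26;15m🬎[38;2;23;28;17m[48;2;22;26;15m🬎[38;2;22;27;16m[48;2;17;17;21m🬲[38;2;17;17;21m[48;2;17;17;21m [38;2;17;17;21m[48;2;17;17;21m [38;2;17;17;21m[48;2;22;26;15m🬝[38;2;23;28;17m[48;2;22;26;15m🬎[38;2;23;28;17m[48;2;22;26;15m🬎[38;2;23;28;17m[48;2;22;26;15m🬎[38;2;23;28;17m[48;2;22;26;15m🬎[0m
[38;2;20;24;12m[48;2;19;23;11m🬎[38;2;20;24;12m[48;2;19;23;11m🬎[38;2;20;24;12m[48;2;19;23;11m🬎[38;2;20;24;12m[48;2;19;23;11m🬎[38;2;20;24;12m[48;2;19;23;11m🬎[38;2;19;23;11m[48;2;17;17;21m🬺[38;2;17;17;21m[48;2;19;23;11m🬂[38;2;20;24;12m[48;2;19;23;11m🬎[38;2;20;24;12m[48;2;19;23;11m🬎[38;2;20;24;12m[48;2;19;23;11m🬎[38;2;20;24;12m[48;2;19;23;11m🬎[38;2;20;24;12m[48;2;19;23;11m🬎[0m
</frame>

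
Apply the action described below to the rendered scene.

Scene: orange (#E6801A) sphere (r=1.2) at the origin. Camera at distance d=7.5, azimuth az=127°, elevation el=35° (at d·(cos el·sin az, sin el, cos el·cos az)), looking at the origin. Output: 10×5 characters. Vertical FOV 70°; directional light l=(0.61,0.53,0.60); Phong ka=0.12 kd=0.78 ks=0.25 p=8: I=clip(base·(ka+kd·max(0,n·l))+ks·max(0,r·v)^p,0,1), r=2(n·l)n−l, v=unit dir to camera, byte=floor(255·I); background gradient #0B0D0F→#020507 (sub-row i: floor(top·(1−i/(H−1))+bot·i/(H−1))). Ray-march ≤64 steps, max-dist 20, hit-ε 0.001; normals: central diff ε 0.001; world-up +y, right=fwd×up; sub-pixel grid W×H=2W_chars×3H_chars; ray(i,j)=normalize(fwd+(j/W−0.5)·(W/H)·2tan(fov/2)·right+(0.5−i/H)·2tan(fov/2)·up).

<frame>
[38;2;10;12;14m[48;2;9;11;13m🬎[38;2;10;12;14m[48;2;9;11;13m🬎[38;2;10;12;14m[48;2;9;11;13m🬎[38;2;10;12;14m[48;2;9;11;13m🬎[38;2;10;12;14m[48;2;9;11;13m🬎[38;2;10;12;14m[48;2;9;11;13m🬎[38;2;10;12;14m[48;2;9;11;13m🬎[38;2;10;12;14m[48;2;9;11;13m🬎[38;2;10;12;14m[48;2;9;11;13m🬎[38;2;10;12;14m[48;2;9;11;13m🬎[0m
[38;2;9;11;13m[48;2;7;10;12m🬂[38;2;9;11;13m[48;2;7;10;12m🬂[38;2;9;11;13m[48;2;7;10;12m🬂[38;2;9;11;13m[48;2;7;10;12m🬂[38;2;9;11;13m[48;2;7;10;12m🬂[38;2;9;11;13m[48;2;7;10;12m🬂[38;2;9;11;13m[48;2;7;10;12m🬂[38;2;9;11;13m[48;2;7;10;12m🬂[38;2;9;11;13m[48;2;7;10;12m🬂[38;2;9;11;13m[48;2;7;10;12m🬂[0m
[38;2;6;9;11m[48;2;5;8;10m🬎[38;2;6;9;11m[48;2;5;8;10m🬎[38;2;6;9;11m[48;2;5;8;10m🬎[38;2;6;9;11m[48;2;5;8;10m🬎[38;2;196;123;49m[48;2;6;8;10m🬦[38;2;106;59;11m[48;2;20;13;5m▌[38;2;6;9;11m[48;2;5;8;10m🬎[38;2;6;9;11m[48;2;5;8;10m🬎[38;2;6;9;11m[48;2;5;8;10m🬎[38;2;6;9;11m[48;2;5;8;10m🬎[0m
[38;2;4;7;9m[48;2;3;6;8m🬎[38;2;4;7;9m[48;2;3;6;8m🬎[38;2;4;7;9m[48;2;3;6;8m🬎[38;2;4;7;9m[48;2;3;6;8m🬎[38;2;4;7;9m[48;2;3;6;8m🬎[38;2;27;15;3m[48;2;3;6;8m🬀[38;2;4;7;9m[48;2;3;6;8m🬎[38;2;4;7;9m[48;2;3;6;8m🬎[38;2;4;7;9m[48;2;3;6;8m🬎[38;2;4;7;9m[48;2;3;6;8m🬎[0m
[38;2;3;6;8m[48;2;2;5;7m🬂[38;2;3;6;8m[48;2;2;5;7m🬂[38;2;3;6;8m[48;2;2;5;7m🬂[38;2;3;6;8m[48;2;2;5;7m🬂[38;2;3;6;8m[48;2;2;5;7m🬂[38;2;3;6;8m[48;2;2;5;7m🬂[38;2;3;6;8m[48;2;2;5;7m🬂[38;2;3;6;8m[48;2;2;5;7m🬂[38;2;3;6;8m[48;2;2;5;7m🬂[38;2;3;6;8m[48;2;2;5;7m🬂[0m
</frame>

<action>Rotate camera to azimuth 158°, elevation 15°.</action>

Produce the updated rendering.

<frame>
[38;2;10;12;14m[48;2;9;11;13m🬎[38;2;10;12;14m[48;2;9;11;13m🬎[38;2;10;12;14m[48;2;9;11;13m🬎[38;2;10;12;14m[48;2;9;11;13m🬎[38;2;10;12;14m[48;2;9;11;13m🬎[38;2;10;12;14m[48;2;9;11;13m🬎[38;2;10;12;14m[48;2;9;11;13m🬎[38;2;10;12;14m[48;2;9;11;13m🬎[38;2;10;12;14m[48;2;9;11;13m🬎[38;2;10;12;14m[48;2;9;11;13m🬎[0m
[38;2;9;11;13m[48;2;7;10;12m🬂[38;2;9;11;13m[48;2;7;10;12m🬂[38;2;9;11;13m[48;2;7;10;12m🬂[38;2;9;11;13m[48;2;7;10;12m🬂[38;2;9;11;13m[48;2;7;10;12m🬂[38;2;9;11;13m[48;2;7;10;12m🬂[38;2;9;11;13m[48;2;7;10;12m🬂[38;2;9;11;13m[48;2;7;10;12m🬂[38;2;9;11;13m[48;2;7;10;12m🬂[38;2;9;11;13m[48;2;7;10;12m🬂[0m
[38;2;6;9;11m[48;2;5;8;10m🬎[38;2;6;9;11m[48;2;5;8;10m🬎[38;2;6;9;11m[48;2;5;8;10m🬎[38;2;6;9;11m[48;2;5;8;10m🬎[38;2;125;81;37m[48;2;14;12;9m🬇[38;2;93;52;11m[48;2;23;13;4m🬀[38;2;6;9;11m[48;2;5;8;10m🬎[38;2;6;9;11m[48;2;5;8;10m🬎[38;2;6;9;11m[48;2;5;8;10m🬎[38;2;6;9;11m[48;2;5;8;10m🬎[0m
[38;2;4;7;9m[48;2;3;6;8m🬎[38;2;4;7;9m[48;2;3;6;8m🬎[38;2;4;7;9m[48;2;3;6;8m🬎[38;2;4;7;9m[48;2;3;6;8m🬎[38;2;4;7;9m[48;2;3;6;8m🬎[38;2;27;15;3m[48;2;3;6;8m🬀[38;2;4;7;9m[48;2;3;6;8m🬎[38;2;4;7;9m[48;2;3;6;8m🬎[38;2;4;7;9m[48;2;3;6;8m🬎[38;2;4;7;9m[48;2;3;6;8m🬎[0m
[38;2;3;6;8m[48;2;2;5;7m🬂[38;2;3;6;8m[48;2;2;5;7m🬂[38;2;3;6;8m[48;2;2;5;7m🬂[38;2;3;6;8m[48;2;2;5;7m🬂[38;2;3;6;8m[48;2;2;5;7m🬂[38;2;3;6;8m[48;2;2;5;7m🬂[38;2;3;6;8m[48;2;2;5;7m🬂[38;2;3;6;8m[48;2;2;5;7m🬂[38;2;3;6;8m[48;2;2;5;7m🬂[38;2;3;6;8m[48;2;2;5;7m🬂[0m
</frame>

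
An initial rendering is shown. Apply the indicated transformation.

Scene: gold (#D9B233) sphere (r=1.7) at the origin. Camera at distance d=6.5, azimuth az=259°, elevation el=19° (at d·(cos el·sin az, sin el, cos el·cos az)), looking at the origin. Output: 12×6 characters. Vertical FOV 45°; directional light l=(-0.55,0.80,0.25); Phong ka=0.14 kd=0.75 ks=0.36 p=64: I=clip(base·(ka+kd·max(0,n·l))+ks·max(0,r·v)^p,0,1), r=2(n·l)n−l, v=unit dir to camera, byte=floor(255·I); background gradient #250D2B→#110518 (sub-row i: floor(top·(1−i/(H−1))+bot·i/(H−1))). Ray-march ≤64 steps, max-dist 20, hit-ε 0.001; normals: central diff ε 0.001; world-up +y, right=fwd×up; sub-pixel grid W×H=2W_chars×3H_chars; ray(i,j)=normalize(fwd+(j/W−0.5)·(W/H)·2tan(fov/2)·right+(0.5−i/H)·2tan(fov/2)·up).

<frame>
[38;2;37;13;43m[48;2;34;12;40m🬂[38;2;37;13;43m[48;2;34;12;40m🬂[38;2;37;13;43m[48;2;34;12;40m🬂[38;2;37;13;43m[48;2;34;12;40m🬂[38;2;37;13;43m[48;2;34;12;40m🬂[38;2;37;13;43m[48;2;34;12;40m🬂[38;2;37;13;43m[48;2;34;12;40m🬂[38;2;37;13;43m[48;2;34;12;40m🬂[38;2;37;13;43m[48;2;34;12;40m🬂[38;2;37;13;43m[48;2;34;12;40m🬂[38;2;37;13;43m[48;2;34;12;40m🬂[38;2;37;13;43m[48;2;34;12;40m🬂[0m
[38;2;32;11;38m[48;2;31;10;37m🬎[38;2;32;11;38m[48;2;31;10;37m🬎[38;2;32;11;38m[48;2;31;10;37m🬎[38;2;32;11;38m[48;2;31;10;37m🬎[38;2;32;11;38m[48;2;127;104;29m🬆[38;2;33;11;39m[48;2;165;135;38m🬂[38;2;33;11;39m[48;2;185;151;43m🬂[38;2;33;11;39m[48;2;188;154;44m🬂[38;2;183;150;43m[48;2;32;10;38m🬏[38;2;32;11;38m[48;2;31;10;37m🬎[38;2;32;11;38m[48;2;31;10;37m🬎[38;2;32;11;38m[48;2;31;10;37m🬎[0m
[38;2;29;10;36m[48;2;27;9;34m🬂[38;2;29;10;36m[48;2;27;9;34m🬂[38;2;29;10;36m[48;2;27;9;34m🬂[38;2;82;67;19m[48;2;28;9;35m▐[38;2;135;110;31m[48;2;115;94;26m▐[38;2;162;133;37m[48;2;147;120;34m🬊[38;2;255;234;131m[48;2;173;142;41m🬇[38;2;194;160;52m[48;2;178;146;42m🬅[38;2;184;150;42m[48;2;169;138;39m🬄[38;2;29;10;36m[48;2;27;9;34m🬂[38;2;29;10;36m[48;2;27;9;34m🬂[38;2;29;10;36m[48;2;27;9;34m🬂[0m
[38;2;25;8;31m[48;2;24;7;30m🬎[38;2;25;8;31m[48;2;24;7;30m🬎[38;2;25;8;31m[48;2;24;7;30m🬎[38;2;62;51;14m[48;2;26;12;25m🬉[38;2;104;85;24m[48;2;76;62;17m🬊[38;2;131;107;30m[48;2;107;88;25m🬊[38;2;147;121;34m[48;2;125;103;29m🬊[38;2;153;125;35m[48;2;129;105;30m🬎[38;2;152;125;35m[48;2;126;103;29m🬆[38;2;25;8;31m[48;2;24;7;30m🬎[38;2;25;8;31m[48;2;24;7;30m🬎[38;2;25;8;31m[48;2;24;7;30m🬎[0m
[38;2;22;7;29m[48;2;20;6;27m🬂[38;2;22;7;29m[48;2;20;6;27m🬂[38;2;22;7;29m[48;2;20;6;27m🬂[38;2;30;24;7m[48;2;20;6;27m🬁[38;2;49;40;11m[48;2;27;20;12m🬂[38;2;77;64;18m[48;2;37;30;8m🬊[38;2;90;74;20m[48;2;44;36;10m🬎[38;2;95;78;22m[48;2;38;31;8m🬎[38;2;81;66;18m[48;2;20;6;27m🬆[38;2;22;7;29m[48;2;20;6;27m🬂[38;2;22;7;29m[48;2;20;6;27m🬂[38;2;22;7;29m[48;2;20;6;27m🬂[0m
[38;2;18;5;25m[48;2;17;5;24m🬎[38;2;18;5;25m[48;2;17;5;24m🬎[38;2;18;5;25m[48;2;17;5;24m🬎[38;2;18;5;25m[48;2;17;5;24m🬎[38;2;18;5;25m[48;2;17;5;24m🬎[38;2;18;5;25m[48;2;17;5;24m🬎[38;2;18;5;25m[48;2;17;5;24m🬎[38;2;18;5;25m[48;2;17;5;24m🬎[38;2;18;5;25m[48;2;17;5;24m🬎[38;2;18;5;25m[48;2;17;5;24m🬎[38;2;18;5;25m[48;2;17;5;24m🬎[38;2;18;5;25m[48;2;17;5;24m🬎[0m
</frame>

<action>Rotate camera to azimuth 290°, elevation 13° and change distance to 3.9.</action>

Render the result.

<frame>
[38;2;37;13;43m[48;2;34;12;40m🬂[38;2;37;13;43m[48;2;34;12;40m🬂[38;2;35;12;41m[48;2;165;135;38m🬝[38;2;37;13;43m[48;2;175;143;41m🬀[38;2;186;152;43m[48;2;183;150;42m▐[38;2;191;156;44m[48;2;188;154;43m🬊[38;2;192;157;45m[48;2;189;155;44m🬎[38;2;191;157;44m[48;2;189;155;44m🬆[38;2;182;149;42m[48;2;186;153;43m🬠[38;2;36;12;42m[48;2;177;145;41m🬊[38;2;37;13;43m[48;2;34;12;40m🬂[38;2;37;13;43m[48;2;34;12;40m🬂[0m
[38;2;32;11;38m[48;2;31;10;37m🬎[38;2;32;10;38m[48;2;140;115;32m🬕[38;2;162;133;37m[48;2;154;126;35m▐[38;2;173;142;40m[48;2;166;137;38m🬊[38;2;179;147;41m[48;2;173;142;40m🬊[38;2;181;148;42m[48;2;198;166;62m🬕[38;2;203;170;62m[48;2;252;230;127m🬎[38;2;185;153;46m[48;2;178;146;41m🬕[38;2;181;148;42m[48;2;175;143;40m🬆[38;2;175;143;40m[48;2;169;139;39m🬆[38;2;158;129;36m[48;2;33;11;39m🬺[38;2;32;11;38m[48;2;31;10;37m🬎[0m
[38;2;29;10;36m[48;2;27;9;34m🬂[38;2;134;110;31m[48;2;115;94;26m▐[38;2;151;124;35m[48;2;142;116;33m🬊[38;2;160;131;37m[48;2;152;124;35m🬊[38;2;165;136;38m[48;2;157;129;36m🬊[38;2;174;144;44m[48;2;162;133;37m🬂[38;2;197;166;65m[48;2;164;135;38m🬂[38;2;173;142;41m[48;2;163;134;38m🬂[38;2;167;137;39m[48;2;159;131;37m🬆[38;2;162;133;38m[48;2;154;126;35m🬆[38;2;152;125;35m[48;2;143;117;33m🬆[38;2;127;104;29m[48;2;28;9;35m▌[0m
[38;2;25;8;31m[48;2;24;7;30m🬎[38;2;111;91;25m[48;2;91;75;21m🬨[38;2;133;109;31m[48;2;121;99;28m🬊[38;2;142;117;33m[48;2;132;108;30m🬊[38;2;148;121;34m[48;2;138;113;32m🬊[38;2;151;124;35m[48;2;142;116;33m🬊[38;2;152;125;35m[48;2;143;117;33m🬊[38;2;152;124;35m[48;2;142;117;33m🬆[38;2;150;123;35m[48;2;140;114;32m🬆[38;2;144;119;33m[48;2;134;109;31m🬆[38;2;134;110;31m[48;2;121;99;28m🬆[38;2;108;88;24m[48;2;25;7;31m▌[0m
[38;2;22;7;29m[48;2;20;6;27m🬂[38;2;73;60;17m[48;2;20;6;27m🬨[38;2;107;88;24m[48;2;88;72;20m🬊[38;2;119;98;28m[48;2;104;85;24m🬊[38;2;126;103;29m[48;2;113;92;26m🬊[38;2;130;106;30m[48;2;117;96;27m🬊[38;2;129;106;30m[48;2;116;95;27m🬎[38;2;130;107;30m[48;2;118;97;27m🬆[38;2;127;104;29m[48;2;114;93;26m🬆[38;2;120;99;28m[48;2;105;86;24m🬆[38;2;106;87;24m[48;2;82;67;19m🬆[38;2;77;63;18m[48;2;20;6;27m🬀[0m
[38;2;18;5;25m[48;2;17;5;24m🬎[38;2;18;5;25m[48;2;17;5;24m🬎[38;2;64;52;15m[48;2;17;5;24m🬊[38;2;81;66;18m[48;2;52;42;12m🬎[38;2;92;76;21m[48;2;70;57;16m🬎[38;2;98;80;22m[48;2;77;63;18m🬎[38;2;100;82;23m[48;2;80;65;18m🬎[38;2;98;80;22m[48;2;77;63;17m🬎[38;2;92;75;21m[48;2;68;56;15m🬎[38;2;73;60;16m[48;2;17;5;24m🬝[38;2;69;57;16m[48;2;17;5;24m🬀[38;2;18;5;25m[48;2;17;5;24m🬎[0m
</frame>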